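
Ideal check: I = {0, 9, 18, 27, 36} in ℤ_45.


Check ideal conditions for I = {0, 9, 18, 27, 36} in ℤ_45:
(1) I is an additive subgroup? Yes
(2) For r ∈ ℤ_45 and a ∈ I: r·a ∈ I? Yes

Yes, I is an ideal of ℤ_45


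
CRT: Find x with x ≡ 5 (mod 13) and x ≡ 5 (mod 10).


m₁ = 13, m₂ = 10, gcd = 1, so CRT applies. M = m₁·m₂ = 130
Let M₁ = M/m₁ = 10, M₂ = M/m₂ = 13
Find y₁ ≡ M₁⁻¹ (mod m₁): 10⁻¹ ≡ 4 (mod 13)
Find y₂ ≡ M₂⁻¹ (mod m₂): 13⁻¹ ≡ 7 (mod 10)
x = a₁·M₁·y₁ + a₂·M₂·y₂ = 5·10·4 + 5·13·7 = 655
Reduce mod 130: x ≡ 5
Check: 5 mod 13 = 5 ✓, 5 mod 10 = 5 ✓

x ≡ 5 (mod 130)


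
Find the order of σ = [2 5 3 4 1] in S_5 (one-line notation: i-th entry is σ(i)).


Cycle decomposition: (1 2 5)
Cycle lengths: 3
Order = lcm(3) = 3

ord(σ) = 3


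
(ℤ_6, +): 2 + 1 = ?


Operation: addition mod 6
2 + 1 = (a + b) mod 6 with a = 2, b = 1

2 + 1 = 3


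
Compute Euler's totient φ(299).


Factor n: 299 = 13 × 23
φ(n) = n · ∏(1 - 1/p) over distinct primes p | n
φ(299) = 299 · (1 - 1/13) · (1 - 1/23) = 264

φ(299) = 264


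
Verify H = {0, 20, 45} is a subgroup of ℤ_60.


Subgroup test for H = {0, 20, 45} in (ℤ_60, +):
(1) 0 ∈ H? Yes
(2) Closure: for all a,b ∈ H, (a+b) mod 60 ∈ H? No  [counterexample: 20 + 20 = 40 ∉ H]
(3) Inverses: for all a ∈ H, -a mod 60 ∈ H? No

No, H is not a subgroup of ℤ_60


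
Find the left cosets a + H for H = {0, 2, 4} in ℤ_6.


H = {0, 2, 4}, |H| = 3
Number of cosets = |G|/|H| = 6/3 = 2
0 + H = {0, 2, 4}
1 + H = {1, 3, 5}

Cosets: 0+H={0,2,4}; 1+H={1,3,5}


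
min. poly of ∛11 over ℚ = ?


∛11 satisfies x³ - 11 = 0, irreducible over ℚ (no rational root; 11 is not a perfect cube)

Minimal polynomial: x³ - 11


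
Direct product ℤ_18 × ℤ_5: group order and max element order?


|ℤ_18 × ℤ_5| = 18 × 5 = 90
Max element order = lcm(18,5) = 90
Cyclic? Yes (gcd=1)

|ℤ_18×ℤ_5| = 90, max element order = 90


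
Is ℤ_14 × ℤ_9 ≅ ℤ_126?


Comparing ℤ_14 × ℤ_9 and ℤ_126:
gcd(14,9) = 1, so ℤ_14 × ℤ_9 ≅ ℤ_126 (CRT)

Yes, ℤ_14 × ℤ_9 ≅ ℤ_126


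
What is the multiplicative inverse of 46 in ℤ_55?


Use the extended Euclidean algorithm to write 1 = 46·s + 55·t; then s mod 55 is the inverse.
Euclidean algorithm:
  46 = 0·55 + 46
  55 = 1·46 + 9
  46 = 5·9 + 1
  9 = 9·1 + 0
gcd(46,55) = 1
Back-substitution gives: 46·(6) + 55·(-5) = 1
So 46⁻¹ ≡ 6 ≡ 6 (mod 55)
Check: 46 × 6 = 276 ≡ 1 (mod 55) ✓

46⁻¹ ≡ 6 (mod 55)


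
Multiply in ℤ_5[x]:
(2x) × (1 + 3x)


Expand and collect like terms; reduce coefficients mod 5:
x^0: 0·1 = 0 ≡ 0 (mod 5)
x^1: 0·3 + 2·1 = 2 ≡ 2 (mod 5)
x^2: 2·3 = 6 ≡ 1 (mod 5)
Result: 2x + x^2

f · g = 2x + x^2


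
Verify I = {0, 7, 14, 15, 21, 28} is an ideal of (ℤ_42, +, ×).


Check ideal conditions for I = {0, 7, 14, 15, 21, 28} in ℤ_42:
(1) I is an additive subgroup? No
(2) For r ∈ ℤ_42 and a ∈ I: r·a ∈ I? No  [counterexample: r=2, a=15, r·a mod 42 = 30 ∉ I]

No, I is not an ideal of ℤ_42


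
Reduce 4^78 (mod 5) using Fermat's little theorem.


Fermat's little theorem: if p is prime and gcd(a,p)=1, then a^(p-1) ≡ 1 (mod p)
p = 5 is prime, gcd(4,5) = 1
Reduce exponent: 78 mod 4 = 2
So 4^78 ≡ 4^2 (mod 5)
4^2 mod 5 = 1

4^78 ≡ 1 (mod 5)


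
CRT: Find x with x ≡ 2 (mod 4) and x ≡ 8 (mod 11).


m₁ = 4, m₂ = 11, gcd = 1, so CRT applies. M = m₁·m₂ = 44
Let M₁ = M/m₁ = 11, M₂ = M/m₂ = 4
Find y₁ ≡ M₁⁻¹ (mod m₁): 11⁻¹ ≡ 3 (mod 4)
Find y₂ ≡ M₂⁻¹ (mod m₂): 4⁻¹ ≡ 3 (mod 11)
x = a₁·M₁·y₁ + a₂·M₂·y₂ = 2·11·3 + 8·4·3 = 162
Reduce mod 44: x ≡ 30
Check: 30 mod 4 = 2 ✓, 30 mod 11 = 8 ✓

x ≡ 30 (mod 44)


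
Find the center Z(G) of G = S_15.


Z(G) = {g ∈ G | gx = xg for all x ∈ G}
S_n is non-abelian for n ≥ 3; Z(S_15) is trivial

Z(S_15) = {e}


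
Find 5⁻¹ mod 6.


Use the extended Euclidean algorithm to write 1 = 5·s + 6·t; then s mod 6 is the inverse.
Euclidean algorithm:
  5 = 0·6 + 5
  6 = 1·5 + 1
  5 = 5·1 + 0
gcd(5,6) = 1
Back-substitution gives: 5·(-1) + 6·(1) = 1
So 5⁻¹ ≡ -1 ≡ 5 (mod 6)
Check: 5 × 5 = 25 ≡ 1 (mod 6) ✓

5⁻¹ ≡ 5 (mod 6)


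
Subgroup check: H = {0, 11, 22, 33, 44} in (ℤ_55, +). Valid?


Subgroup test for H = {0, 11, 22, 33, 44} in (ℤ_55, +):
(1) 0 ∈ H? Yes
(2) Closure: for all a,b ∈ H, (a+b) mod 55 ∈ H? Yes
(3) Inverses: for all a ∈ H, -a mod 55 ∈ H? Yes

Yes, H is a subgroup of ℤ_55


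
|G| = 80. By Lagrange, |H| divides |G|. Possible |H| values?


Lagrange's theorem: |H| divides |G|
|G| = 80
Divisors of 80: 1, 2, 4, 5, 8, 10, 16, 20, 40, 80

Possible subgroup orders: {1, 2, 4, 5, 8, 10, 16, 20, 40, 80}


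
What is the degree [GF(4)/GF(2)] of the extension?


GF(4) = GF(2^2), so the extension degree is 2

[GF(4)/GF(2)] = 2


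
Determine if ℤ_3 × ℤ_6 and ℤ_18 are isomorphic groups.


Comparing ℤ_3 × ℤ_6 and ℤ_18:
gcd(3,6) = 3 ≠ 1. Max element order in ℤ_3×ℤ_6 is lcm(3,6) = 6 < 18, so it has no element of order 18

No, ℤ_3 × ℤ_6 ≇ ℤ_18


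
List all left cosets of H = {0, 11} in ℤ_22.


H = {0, 11}, |H| = 2
Number of cosets = |G|/|H| = 22/2 = 11
0 + H = {0, 11}
1 + H = {1, 12}
2 + H = {2, 13}
3 + H = {3, 14}
4 + H = {4, 15}
5 + H = {5, 16}
6 + H = {6, 17}
7 + H = {7, 18}
8 + H = {8, 19}
9 + H = {9, 20}
10 + H = {10, 21}

Cosets: 0+H={0,11}; 1+H={1,12}; 2+H={2,13}; 3+H={3,14}; 4+H={4,15}; 5+H={5,16}; 6+H={6,17}; 7+H={7,18}; 8+H={8,19}; 9+H={9,20}; 10+H={10,21}


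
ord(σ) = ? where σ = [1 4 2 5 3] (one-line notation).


Cycle decomposition: (2 4 5 3)
Cycle lengths: 4
Order = lcm(4) = 4

ord(σ) = 4


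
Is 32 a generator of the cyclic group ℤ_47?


g generates ℤ_n iff gcd(g, n) = 1
gcd(32, 47) = 1
Since gcd = 1, 32 is a generator.

Yes, 32 generates ℤ_47


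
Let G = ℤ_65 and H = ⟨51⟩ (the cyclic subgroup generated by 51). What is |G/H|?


|⟨51⟩| = n / gcd(51, 65) = 65 / 1 = 65
H is normal (ℤ_65 is abelian).
|G/H| = |G| / |H| = 65 / 65 = 1

|G/H| = 1


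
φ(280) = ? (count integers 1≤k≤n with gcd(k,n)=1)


Factor n: 280 = 2^3 × 5 × 7
φ(n) = n · ∏(1 - 1/p) over distinct primes p | n
φ(280) = 280 · (1 - 1/2) · (1 - 1/5) · (1 - 1/7) = 96

φ(280) = 96


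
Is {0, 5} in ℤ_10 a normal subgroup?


H = {0, 5} in ℤ_10
ℤ_10 is abelian; every subgroup of an abelian group is normal

Yes, normal subgroup


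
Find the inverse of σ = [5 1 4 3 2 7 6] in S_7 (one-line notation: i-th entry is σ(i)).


To find σ⁻¹, swap domain and range:
σ(1) = 5 → σ⁻¹(5) = 1
σ(2) = 1 → σ⁻¹(1) = 2
σ(3) = 4 → σ⁻¹(4) = 3
σ(4) = 3 → σ⁻¹(3) = 4
σ(5) = 2 → σ⁻¹(2) = 5
σ(6) = 7 → σ⁻¹(7) = 6
σ(7) = 6 → σ⁻¹(6) = 7

σ⁻¹ = [2 5 4 3 1 7 6]


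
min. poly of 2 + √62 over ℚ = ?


Let α = 2 + √62. Then α - 2 = √62, so (α - 2)² = 62, giving α² - 4α - 58 = 0. Degree 2 and α ∉ ℚ, so this is the minimal polynomial.

Minimal polynomial: x² - 4x - 58


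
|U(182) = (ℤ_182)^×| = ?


U(n) is the group of units mod n; |U(n)| = φ(n)
|U(182)| = φ(182) = 72

|U(182) = (ℤ_182)^×| = 72


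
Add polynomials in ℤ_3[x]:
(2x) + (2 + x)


Add coefficients mod 3:
x^0: 0 + 2 = 2 (mod 3)
x^1: 2 + 1 = 0 (mod 3)
Result: 2

f + g = 2


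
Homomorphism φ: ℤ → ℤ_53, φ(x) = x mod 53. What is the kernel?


Kernel = preimage of identity
ker(φ) = {x ∈ ℤ : x ≡ 0 (mod 53)} = 53ℤ = {0, ±53, ±106, ...}

ker(φ) = 53ℤ


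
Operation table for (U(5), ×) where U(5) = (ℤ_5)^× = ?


Elements: {1, 2, 3, 4}
Operation: multiplication mod 5
Entry (a, b) = (a × b) mod 5

Cayley table:
  | 1 | 2 | 3 | 4
1 | 1 | 2 | 3 | 4
2 | 2 | 4 | 1 | 3
3 | 3 | 1 | 4 | 2
4 | 4 | 3 | 2 | 1


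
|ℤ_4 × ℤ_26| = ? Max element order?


|ℤ_4 × ℤ_26| = 4 × 26 = 104
Max element order = lcm(4,26) = 52
Cyclic? No (gcd=2)

|ℤ_4×ℤ_26| = 104, max element order = 52


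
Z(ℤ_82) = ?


Z(G) = {g ∈ G | gx = xg for all x ∈ G}
ℤ_82 is abelian, so Z(G) = G

Z(ℤ_82) = ℤ_82


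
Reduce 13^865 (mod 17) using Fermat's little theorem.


Fermat's little theorem: if p is prime and gcd(a,p)=1, then a^(p-1) ≡ 1 (mod p)
p = 17 is prime, gcd(13,17) = 1
Reduce exponent: 865 mod 16 = 1
So 13^865 ≡ 13^1 (mod 17)
13^1 mod 17 = 13

13^865 ≡ 13 (mod 17)


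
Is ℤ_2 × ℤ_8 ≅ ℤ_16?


Comparing ℤ_2 × ℤ_8 and ℤ_16:
gcd(2,8) = 2 ≠ 1. Max element order in ℤ_2×ℤ_8 is lcm(2,8) = 8 < 16, so it has no element of order 16

No, ℤ_2 × ℤ_8 ≇ ℤ_16


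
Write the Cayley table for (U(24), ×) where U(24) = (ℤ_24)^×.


Elements: {1, 5, 7, 11, 13, 17, 19, 23}
Operation: multiplication mod 24
Entry (a, b) = (a × b) mod 24

Cayley table:
   |  1 |  5 |  7 | 11 | 13 | 17 | 19 | 23
 1 |  1 |  5 |  7 | 11 | 13 | 17 | 19 | 23
 5 |  5 |  1 | 11 |  7 | 17 | 13 | 23 | 19
 7 |  7 | 11 |  1 |  5 | 19 | 23 | 13 | 17
11 | 11 |  7 |  5 |  1 | 23 | 19 | 17 | 13
13 | 13 | 17 | 19 | 23 |  1 |  5 |  7 | 11
17 | 17 | 13 | 23 | 19 |  5 |  1 | 11 |  7
19 | 19 | 23 | 13 | 17 |  7 | 11 |  1 |  5
23 | 23 | 19 | 17 | 13 | 11 |  7 |  5 |  1


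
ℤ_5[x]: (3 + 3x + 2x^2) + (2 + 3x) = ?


Add coefficients mod 5:
x^0: 3 + 2 = 0 (mod 5)
x^1: 3 + 3 = 1 (mod 5)
x^2: 2 + 0 = 2 (mod 5)
Result: x + 2x^2

f + g = x + 2x^2


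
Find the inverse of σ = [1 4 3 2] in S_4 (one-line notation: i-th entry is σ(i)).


To find σ⁻¹, swap domain and range:
σ(1) = 1 → σ⁻¹(1) = 1
σ(2) = 4 → σ⁻¹(4) = 2
σ(3) = 3 → σ⁻¹(3) = 3
σ(4) = 2 → σ⁻¹(2) = 4

σ⁻¹ = [1 4 3 2]


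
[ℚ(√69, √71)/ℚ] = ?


[ℚ(√69,√71):ℚ] = [ℚ(√69,√71):ℚ(√69)]·[ℚ(√69):ℚ] = 2·2 = 4

[ℚ(√69, √71)/ℚ] = 4


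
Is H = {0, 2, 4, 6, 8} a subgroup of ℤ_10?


Subgroup test for H = {0, 2, 4, 6, 8} in (ℤ_10, +):
(1) 0 ∈ H? Yes
(2) Closure: for all a,b ∈ H, (a+b) mod 10 ∈ H? Yes
(3) Inverses: for all a ∈ H, -a mod 10 ∈ H? Yes

Yes, H is a subgroup of ℤ_10


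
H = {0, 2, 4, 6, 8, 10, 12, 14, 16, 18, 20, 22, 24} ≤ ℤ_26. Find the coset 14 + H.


14 + H = {14 + h (mod 26) : h ∈ H}
14+0=14, 14+2=16, 14+4=18, 14+6=20, 14+8=22, 14+10=24, 14+12=0, 14+14=2, 14+16=4, 14+18=6, 14+20=8, 14+22=10, 14+24=12
14 + H = {0, 2, 4, 6, 8, 10, 12, 14, 16, 18, 20, 22, 24} = 0 + H

14 + H = {0, 2, 4, 6, 8, 10, 12, 14, 16, 18, 20, 22, 24}


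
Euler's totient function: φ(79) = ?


Factor n: 79 = 79
φ(n) = n · ∏(1 - 1/p) over distinct primes p | n
φ(79) = 79 · (1 - 1/79) = 78

φ(79) = 78


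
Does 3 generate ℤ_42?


g generates ℤ_n iff gcd(g, n) = 1
gcd(3, 42) = 3
Since gcd = 3 ≠ 1, ⟨3⟩ has order 14 < 42, so 3 is not a generator.

No, 3 does not generate ℤ_42


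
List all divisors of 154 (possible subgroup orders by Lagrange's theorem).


Lagrange's theorem: |H| divides |G|
|G| = 154
Divisors of 154: 1, 2, 7, 11, 14, 22, 77, 154

Possible subgroup orders: {1, 2, 7, 11, 14, 22, 77, 154}


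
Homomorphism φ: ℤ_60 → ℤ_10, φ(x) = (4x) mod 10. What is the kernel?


Kernel = preimage of identity
ker(φ) = {x ∈ ℤ_60 : 4x ≡ 0 (mod 10)}. Since 10 | 60, φ is well-defined. The kernel is the cyclic subgroup ⟨5⟩ of ℤ_60 (order 12), i.e. {0, 5, 10, 15, 20, 25, 30, 35, 40, 45, 50, 55}

ker(φ) = {0, 5, 10, 15, 20, 25, 30, 35, 40, 45, 50, 55}


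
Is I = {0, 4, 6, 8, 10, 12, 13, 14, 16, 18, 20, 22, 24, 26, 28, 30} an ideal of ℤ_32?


Check ideal conditions for I = {0, 4, 6, 8, 10, 12, 13, 14, 16, 18, 20, 22, 24, 26, 28, 30} in ℤ_32:
(1) I is an additive subgroup? No
(2) For r ∈ ℤ_32 and a ∈ I: r·a ∈ I? No  [counterexample: r=3, a=13, r·a mod 32 = 7 ∉ I]

No, I is not an ideal of ℤ_32


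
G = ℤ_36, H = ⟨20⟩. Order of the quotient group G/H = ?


|⟨20⟩| = n / gcd(20, 36) = 36 / 4 = 9
H is normal (ℤ_36 is abelian).
|G/H| = |G| / |H| = 36 / 9 = 4

|G/H| = 4


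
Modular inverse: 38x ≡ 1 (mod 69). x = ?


Use the extended Euclidean algorithm to write 1 = 38·s + 69·t; then s mod 69 is the inverse.
Euclidean algorithm:
  38 = 0·69 + 38
  69 = 1·38 + 31
  38 = 1·31 + 7
  31 = 4·7 + 3
  7 = 2·3 + 1
  3 = 3·1 + 0
gcd(38,69) = 1
Back-substitution gives: 38·(20) + 69·(-11) = 1
So 38⁻¹ ≡ 20 ≡ 20 (mod 69)
Check: 38 × 20 = 760 ≡ 1 (mod 69) ✓

38⁻¹ ≡ 20 (mod 69)


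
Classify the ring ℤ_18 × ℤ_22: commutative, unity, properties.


Direct product ring; commutative with unity (1,1); but (1,0)·(0,1) = (0,0) gives zero divisors, so not an integral domain
Commutative: Yes
Integral domain: No
Has unity: Yes

ℤ_18 × ℤ_22: Commutative=Yes, Unity=Yes


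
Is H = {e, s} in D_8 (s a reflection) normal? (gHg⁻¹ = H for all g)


H = {e, s} in D_8 (s a reflection)
r·s·r⁻¹ = sr⁻² ≠ s for n ≥ 3, so {e, s} is not closed under conjugation

No, not a normal subgroup


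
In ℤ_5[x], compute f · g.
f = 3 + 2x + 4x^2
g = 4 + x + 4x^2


Expand and collect like terms; reduce coefficients mod 5:
x^0: 3·4 = 12 ≡ 2 (mod 5)
x^1: 3·1 + 2·4 = 11 ≡ 1 (mod 5)
x^2: 3·4 + 2·1 + 4·4 = 30 ≡ 0 (mod 5)
x^3: 2·4 + 4·1 = 12 ≡ 2 (mod 5)
x^4: 4·4 = 16 ≡ 1 (mod 5)
Result: 2 + x + 2x^3 + x^4

f · g = 2 + x + 2x^3 + x^4


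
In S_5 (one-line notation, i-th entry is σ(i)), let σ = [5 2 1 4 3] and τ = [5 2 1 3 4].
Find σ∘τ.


σ∘τ: apply τ first, then σ
1 →τ 5 →σ 3
2 →τ 2 →σ 2
3 →τ 1 →σ 5
4 →τ 3 →σ 1
5 →τ 4 →σ 4

σ∘τ = [3 2 5 1 4]


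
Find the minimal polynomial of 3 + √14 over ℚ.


Let α = 3 + √14. Then α - 3 = √14, so (α - 3)² = 14, giving α² - 6α - 5 = 0. Degree 2 and α ∉ ℚ, so this is the minimal polynomial.

Minimal polynomial: x² - 6x - 5


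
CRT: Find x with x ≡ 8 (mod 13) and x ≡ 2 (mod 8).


m₁ = 13, m₂ = 8, gcd = 1, so CRT applies. M = m₁·m₂ = 104
Let M₁ = M/m₁ = 8, M₂ = M/m₂ = 13
Find y₁ ≡ M₁⁻¹ (mod m₁): 8⁻¹ ≡ 5 (mod 13)
Find y₂ ≡ M₂⁻¹ (mod m₂): 13⁻¹ ≡ 5 (mod 8)
x = a₁·M₁·y₁ + a₂·M₂·y₂ = 8·8·5 + 2·13·5 = 450
Reduce mod 104: x ≡ 34
Check: 34 mod 13 = 8 ✓, 34 mod 8 = 2 ✓

x ≡ 34 (mod 104)


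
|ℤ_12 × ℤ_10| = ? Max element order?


|ℤ_12 × ℤ_10| = 12 × 10 = 120
Max element order = lcm(12,10) = 60
Cyclic? No (gcd=2)

|ℤ_12×ℤ_10| = 120, max element order = 60


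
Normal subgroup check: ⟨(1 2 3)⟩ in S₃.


H = ⟨(1 2 3)⟩ in S₃
⟨(1 2 3)⟩ has order 3 and index 2 in S₃; index-2 subgroups are normal

Yes, normal subgroup


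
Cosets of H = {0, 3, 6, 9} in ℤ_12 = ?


H = {0, 3, 6, 9}, |H| = 4
Number of cosets = |G|/|H| = 12/4 = 3
0 + H = {0, 3, 6, 9}
1 + H = {1, 4, 7, 10}
2 + H = {2, 5, 8, 11}

Cosets: 0+H={0,3,6,9}; 1+H={1,4,7,10}; 2+H={2,5,8,11}


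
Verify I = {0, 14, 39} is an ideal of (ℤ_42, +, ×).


Check ideal conditions for I = {0, 14, 39} in ℤ_42:
(1) I is an additive subgroup? No
(2) For r ∈ ℤ_42 and a ∈ I: r·a ∈ I? No  [counterexample: r=2, a=14, r·a mod 42 = 28 ∉ I]

No, I is not an ideal of ℤ_42


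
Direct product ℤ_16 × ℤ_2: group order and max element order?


|ℤ_16 × ℤ_2| = 16 × 2 = 32
Max element order = lcm(16,2) = 16
Cyclic? No (gcd=2)

|ℤ_16×ℤ_2| = 32, max element order = 16


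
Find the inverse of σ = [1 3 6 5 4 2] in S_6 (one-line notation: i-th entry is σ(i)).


To find σ⁻¹, swap domain and range:
σ(1) = 1 → σ⁻¹(1) = 1
σ(2) = 3 → σ⁻¹(3) = 2
σ(3) = 6 → σ⁻¹(6) = 3
σ(4) = 5 → σ⁻¹(5) = 4
σ(5) = 4 → σ⁻¹(4) = 5
σ(6) = 2 → σ⁻¹(2) = 6

σ⁻¹ = [1 6 2 5 4 3]


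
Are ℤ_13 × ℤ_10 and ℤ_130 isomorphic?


Comparing ℤ_13 × ℤ_10 and ℤ_130:
gcd(13,10) = 1, so ℤ_13 × ℤ_10 ≅ ℤ_130 (CRT)

Yes, ℤ_13 × ℤ_10 ≅ ℤ_130


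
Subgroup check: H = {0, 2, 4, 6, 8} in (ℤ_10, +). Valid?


Subgroup test for H = {0, 2, 4, 6, 8} in (ℤ_10, +):
(1) 0 ∈ H? Yes
(2) Closure: for all a,b ∈ H, (a+b) mod 10 ∈ H? Yes
(3) Inverses: for all a ∈ H, -a mod 10 ∈ H? Yes

Yes, H is a subgroup of ℤ_10


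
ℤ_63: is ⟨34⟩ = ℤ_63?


g generates ℤ_n iff gcd(g, n) = 1
gcd(34, 63) = 1
Since gcd = 1, 34 is a generator.

Yes, 34 generates ℤ_63


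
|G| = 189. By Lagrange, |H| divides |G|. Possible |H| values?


Lagrange's theorem: |H| divides |G|
|G| = 189
Divisors of 189: 1, 3, 7, 9, 21, 27, 63, 189

Possible subgroup orders: {1, 3, 7, 9, 21, 27, 63, 189}


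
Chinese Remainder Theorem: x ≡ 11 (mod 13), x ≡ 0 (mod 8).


m₁ = 13, m₂ = 8, gcd = 1, so CRT applies. M = m₁·m₂ = 104
Let M₁ = M/m₁ = 8, M₂ = M/m₂ = 13
Find y₁ ≡ M₁⁻¹ (mod m₁): 8⁻¹ ≡ 5 (mod 13)
Find y₂ ≡ M₂⁻¹ (mod m₂): 13⁻¹ ≡ 5 (mod 8)
x = a₁·M₁·y₁ + a₂·M₂·y₂ = 11·8·5 + 0·13·5 = 440
Reduce mod 104: x ≡ 24
Check: 24 mod 13 = 11 ✓, 24 mod 8 = 0 ✓

x ≡ 24 (mod 104)


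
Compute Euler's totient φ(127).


Factor n: 127 = 127
φ(n) = n · ∏(1 - 1/p) over distinct primes p | n
φ(127) = 127 · (1 - 1/127) = 126

φ(127) = 126


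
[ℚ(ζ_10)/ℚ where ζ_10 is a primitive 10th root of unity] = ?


[ℚ(ζ_n):ℚ] = deg Φ_n(x) = φ(n). Here φ(10) = 4

[ℚ(ζ_10)/ℚ where ζ_10 is a primitive 10th root of unity] = 4


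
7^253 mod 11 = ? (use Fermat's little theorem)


Fermat's little theorem: if p is prime and gcd(a,p)=1, then a^(p-1) ≡ 1 (mod p)
p = 11 is prime, gcd(7,11) = 1
Reduce exponent: 253 mod 10 = 3
So 7^253 ≡ 7^3 (mod 11)
7^3 mod 11 = 2

7^253 ≡ 2 (mod 11)


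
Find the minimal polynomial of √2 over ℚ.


√2 satisfies x² - 2 = 0, irreducible over ℚ since 2 is squarefree

Minimal polynomial: x² - 2


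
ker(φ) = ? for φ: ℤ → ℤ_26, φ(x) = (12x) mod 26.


Kernel = preimage of identity
ker(φ) = {x ∈ ℤ : 12x ≡ 0 (mod 26)}. gcd(12,26) = 2, so 12x ≡ 0 (mod 26) ⟺ x ≡ 0 (mod 26/2 = 13). Hence ker(φ) = 13ℤ

ker(φ) = 13ℤ


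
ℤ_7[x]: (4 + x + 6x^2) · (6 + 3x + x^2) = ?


Expand and collect like terms; reduce coefficients mod 7:
x^0: 4·6 = 24 ≡ 3 (mod 7)
x^1: 4·3 + 1·6 = 18 ≡ 4 (mod 7)
x^2: 4·1 + 1·3 + 6·6 = 43 ≡ 1 (mod 7)
x^3: 1·1 + 6·3 = 19 ≡ 5 (mod 7)
x^4: 6·1 = 6 ≡ 6 (mod 7)
Result: 3 + 4x + x^2 + 5x^3 + 6x^4

f · g = 3 + 4x + x^2 + 5x^3 + 6x^4


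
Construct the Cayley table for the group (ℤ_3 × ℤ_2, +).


Elements: {(0,0), (0,1), (1,0), (1,1), (2,0), (2,1)}
Operation: componentwise addition mod (3, 2)
Entry (a, b) = ((a₁+b₁) mod 3, (a₂+b₂) mod 2)

Cayley table:
      | (0,0) | (0,1) | (1,0) | (1,1) | (2,0) | (2,1)
(0,0) | (0,0) | (0,1) | (1,0) | (1,1) | (2,0) | (2,1)
(0,1) | (0,1) | (0,0) | (1,1) | (1,0) | (2,1) | (2,0)
(1,0) | (1,0) | (1,1) | (2,0) | (2,1) | (0,0) | (0,1)
(1,1) | (1,1) | (1,0) | (2,1) | (2,0) | (0,1) | (0,0)
(2,0) | (2,0) | (2,1) | (0,0) | (0,1) | (1,0) | (1,1)
(2,1) | (2,1) | (2,0) | (0,1) | (0,0) | (1,1) | (1,0)


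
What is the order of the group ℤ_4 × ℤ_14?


|A × B| = |A| · |B|
|ℤ_4 × ℤ_14| = 4 × 14 = 56

|ℤ_4 × ℤ_14| = 56


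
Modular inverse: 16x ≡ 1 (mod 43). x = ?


Use the extended Euclidean algorithm to write 1 = 16·s + 43·t; then s mod 43 is the inverse.
Euclidean algorithm:
  16 = 0·43 + 16
  43 = 2·16 + 11
  16 = 1·11 + 5
  11 = 2·5 + 1
  5 = 5·1 + 0
gcd(16,43) = 1
Back-substitution gives: 16·(-8) + 43·(3) = 1
So 16⁻¹ ≡ -8 ≡ 35 (mod 43)
Check: 16 × 35 = 560 ≡ 1 (mod 43) ✓

16⁻¹ ≡ 35 (mod 43)


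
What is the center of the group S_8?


Z(G) = {g ∈ G | gx = xg for all x ∈ G}
S_n is non-abelian for n ≥ 3; Z(S_8) is trivial

Z(S_8) = {e}


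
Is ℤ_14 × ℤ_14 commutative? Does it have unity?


Direct product ring; commutative with unity (1,1); but (1,0)·(0,1) = (0,0) gives zero divisors, so not an integral domain
Commutative: Yes
Integral domain: No
Has unity: Yes

ℤ_14 × ℤ_14: Commutative=Yes, Unity=Yes


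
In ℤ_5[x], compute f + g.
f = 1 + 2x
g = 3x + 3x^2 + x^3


Add coefficients mod 5:
x^0: 1 + 0 = 1 (mod 5)
x^1: 2 + 3 = 0 (mod 5)
x^2: 0 + 3 = 3 (mod 5)
x^3: 0 + 1 = 1 (mod 5)
Result: 1 + 3x^2 + x^3

f + g = 1 + 3x^2 + x^3


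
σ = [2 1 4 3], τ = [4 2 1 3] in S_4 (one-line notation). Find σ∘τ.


σ∘τ: apply τ first, then σ
1 →τ 4 →σ 3
2 →τ 2 →σ 1
3 →τ 1 →σ 2
4 →τ 3 →σ 4

σ∘τ = [3 1 2 4]


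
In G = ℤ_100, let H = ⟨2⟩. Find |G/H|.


|⟨2⟩| = n / gcd(2, 100) = 100 / 2 = 50
H is normal (ℤ_100 is abelian).
|G/H| = |G| / |H| = 100 / 50 = 2

|G/H| = 2


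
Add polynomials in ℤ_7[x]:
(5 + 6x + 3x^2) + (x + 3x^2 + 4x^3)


Add coefficients mod 7:
x^0: 5 + 0 = 5 (mod 7)
x^1: 6 + 1 = 0 (mod 7)
x^2: 3 + 3 = 6 (mod 7)
x^3: 0 + 4 = 4 (mod 7)
Result: 5 + 6x^2 + 4x^3

f + g = 5 + 6x^2 + 4x^3


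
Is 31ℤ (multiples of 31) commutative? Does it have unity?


31ℤ is a commutative ring under +,× but has no multiplicative identity (1 ∉ 31ℤ); it has no zero divisors, but without unity it is not an integral domain
Commutative: Yes
Integral domain: No
Has unity: No

31ℤ (multiples of 31): Commutative=Yes, Unity=No


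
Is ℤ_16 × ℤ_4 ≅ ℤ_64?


Comparing ℤ_16 × ℤ_4 and ℤ_64:
gcd(16,4) = 4 ≠ 1. Max element order in ℤ_16×ℤ_4 is lcm(16,4) = 16 < 64, so it has no element of order 64

No, ℤ_16 × ℤ_4 ≇ ℤ_64


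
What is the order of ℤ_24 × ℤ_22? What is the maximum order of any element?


|ℤ_24 × ℤ_22| = 24 × 22 = 528
Max element order = lcm(24,22) = 264
Cyclic? No (gcd=2)

|ℤ_24×ℤ_22| = 528, max element order = 264


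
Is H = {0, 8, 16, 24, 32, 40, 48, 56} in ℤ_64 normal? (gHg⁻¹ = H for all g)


H = {0, 8, 16, 24, 32, 40, 48, 56} in ℤ_64
ℤ_64 is abelian; every subgroup of an abelian group is normal

Yes, normal subgroup


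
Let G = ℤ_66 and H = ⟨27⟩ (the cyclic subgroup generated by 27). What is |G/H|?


|⟨27⟩| = n / gcd(27, 66) = 66 / 3 = 22
H is normal (ℤ_66 is abelian).
|G/H| = |G| / |H| = 66 / 22 = 3

|G/H| = 3


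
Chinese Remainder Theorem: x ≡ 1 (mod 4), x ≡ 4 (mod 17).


m₁ = 4, m₂ = 17, gcd = 1, so CRT applies. M = m₁·m₂ = 68
Let M₁ = M/m₁ = 17, M₂ = M/m₂ = 4
Find y₁ ≡ M₁⁻¹ (mod m₁): 17⁻¹ ≡ 1 (mod 4)
Find y₂ ≡ M₂⁻¹ (mod m₂): 4⁻¹ ≡ 13 (mod 17)
x = a₁·M₁·y₁ + a₂·M₂·y₂ = 1·17·1 + 4·4·13 = 225
Reduce mod 68: x ≡ 21
Check: 21 mod 4 = 1 ✓, 21 mod 17 = 4 ✓

x ≡ 21 (mod 68)


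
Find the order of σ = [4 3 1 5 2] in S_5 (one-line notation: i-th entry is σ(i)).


Cycle decomposition: (1 4 5 2 3)
Cycle lengths: 5
Order = lcm(5) = 5

ord(σ) = 5


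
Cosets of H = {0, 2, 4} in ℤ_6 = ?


H = {0, 2, 4}, |H| = 3
Number of cosets = |G|/|H| = 6/3 = 2
0 + H = {0, 2, 4}
1 + H = {1, 3, 5}

Cosets: 0+H={0,2,4}; 1+H={1,3,5}


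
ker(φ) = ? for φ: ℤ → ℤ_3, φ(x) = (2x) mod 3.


Kernel = preimage of identity
ker(φ) = {x ∈ ℤ : 2x ≡ 0 (mod 3)}. gcd(2,3) = 1, so 2x ≡ 0 (mod 3) ⟺ x ≡ 0 (mod 3/1 = 3). Hence ker(φ) = 3ℤ

ker(φ) = 3ℤ


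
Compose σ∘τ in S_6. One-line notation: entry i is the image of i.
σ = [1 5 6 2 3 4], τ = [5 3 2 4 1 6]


σ∘τ: apply τ first, then σ
1 →τ 5 →σ 3
2 →τ 3 →σ 6
3 →τ 2 →σ 5
4 →τ 4 →σ 2
5 →τ 1 →σ 1
6 →τ 6 →σ 4

σ∘τ = [3 6 5 2 1 4]


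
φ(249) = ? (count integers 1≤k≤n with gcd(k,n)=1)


Factor n: 249 = 3 × 83
φ(n) = n · ∏(1 - 1/p) over distinct primes p | n
φ(249) = 249 · (1 - 1/3) · (1 - 1/83) = 164

φ(249) = 164


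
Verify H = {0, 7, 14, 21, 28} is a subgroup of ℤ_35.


Subgroup test for H = {0, 7, 14, 21, 28} in (ℤ_35, +):
(1) 0 ∈ H? Yes
(2) Closure: for all a,b ∈ H, (a+b) mod 35 ∈ H? Yes
(3) Inverses: for all a ∈ H, -a mod 35 ∈ H? Yes

Yes, H is a subgroup of ℤ_35


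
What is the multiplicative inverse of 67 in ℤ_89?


Use the extended Euclidean algorithm to write 1 = 67·s + 89·t; then s mod 89 is the inverse.
Euclidean algorithm:
  67 = 0·89 + 67
  89 = 1·67 + 22
  67 = 3·22 + 1
  22 = 22·1 + 0
gcd(67,89) = 1
Back-substitution gives: 67·(4) + 89·(-3) = 1
So 67⁻¹ ≡ 4 ≡ 4 (mod 89)
Check: 67 × 4 = 268 ≡ 1 (mod 89) ✓

67⁻¹ ≡ 4 (mod 89)


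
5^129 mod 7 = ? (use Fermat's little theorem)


Fermat's little theorem: if p is prime and gcd(a,p)=1, then a^(p-1) ≡ 1 (mod p)
p = 7 is prime, gcd(5,7) = 1
Reduce exponent: 129 mod 6 = 3
So 5^129 ≡ 5^3 (mod 7)
5^3 mod 7 = 6

5^129 ≡ 6 (mod 7)


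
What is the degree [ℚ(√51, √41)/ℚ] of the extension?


[ℚ(√51,√41):ℚ] = [ℚ(√51,√41):ℚ(√51)]·[ℚ(√51):ℚ] = 2·2 = 4

[ℚ(√51, √41)/ℚ] = 4


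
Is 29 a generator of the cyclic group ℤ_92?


g generates ℤ_n iff gcd(g, n) = 1
gcd(29, 92) = 1
Since gcd = 1, 29 is a generator.

Yes, 29 generates ℤ_92


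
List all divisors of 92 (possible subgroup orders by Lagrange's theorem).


Lagrange's theorem: |H| divides |G|
|G| = 92
Divisors of 92: 1, 2, 4, 23, 46, 92

Possible subgroup orders: {1, 2, 4, 23, 46, 92}


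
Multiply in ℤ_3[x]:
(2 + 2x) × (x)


Expand and collect like terms; reduce coefficients mod 3:
x^0: 2·0 = 0 ≡ 0 (mod 3)
x^1: 2·1 + 2·0 = 2 ≡ 2 (mod 3)
x^2: 2·1 = 2 ≡ 2 (mod 3)
Result: 2x + 2x^2

f · g = 2x + 2x^2


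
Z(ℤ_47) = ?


Z(G) = {g ∈ G | gx = xg for all x ∈ G}
ℤ_47 is abelian, so Z(G) = G

Z(ℤ_47) = ℤ_47


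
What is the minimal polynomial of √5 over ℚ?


√5 satisfies x² - 5 = 0, irreducible over ℚ since 5 is squarefree

Minimal polynomial: x² - 5


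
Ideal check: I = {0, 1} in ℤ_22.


Check ideal conditions for I = {0, 1} in ℤ_22:
(1) I is an additive subgroup? No
(2) For r ∈ ℤ_22 and a ∈ I: r·a ∈ I? No  [counterexample: r=2, a=1, r·a mod 22 = 2 ∉ I]

No, I is not an ideal of ℤ_22


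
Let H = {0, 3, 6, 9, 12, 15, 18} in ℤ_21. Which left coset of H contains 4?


4 + H = {4 + h (mod 21) : h ∈ H}
4+0=4, 4+3=7, 4+6=10, 4+9=13, 4+12=16, 4+15=19, 4+18=1
4 + H = {1, 4, 7, 10, 13, 16, 19} = 1 + H

4 + H = {1, 4, 7, 10, 13, 16, 19}


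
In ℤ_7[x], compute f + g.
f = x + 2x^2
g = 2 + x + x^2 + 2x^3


Add coefficients mod 7:
x^0: 0 + 2 = 2 (mod 7)
x^1: 1 + 1 = 2 (mod 7)
x^2: 2 + 1 = 3 (mod 7)
x^3: 0 + 2 = 2 (mod 7)
Result: 2 + 2x + 3x^2 + 2x^3

f + g = 2 + 2x + 3x^2 + 2x^3


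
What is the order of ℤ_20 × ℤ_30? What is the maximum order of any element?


|ℤ_20 × ℤ_30| = 20 × 30 = 600
Max element order = lcm(20,30) = 60
Cyclic? No (gcd=10)

|ℤ_20×ℤ_30| = 600, max element order = 60


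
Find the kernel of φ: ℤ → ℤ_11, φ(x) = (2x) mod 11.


Kernel = preimage of identity
ker(φ) = {x ∈ ℤ : 2x ≡ 0 (mod 11)}. gcd(2,11) = 1, so 2x ≡ 0 (mod 11) ⟺ x ≡ 0 (mod 11/1 = 11). Hence ker(φ) = 11ℤ

ker(φ) = 11ℤ


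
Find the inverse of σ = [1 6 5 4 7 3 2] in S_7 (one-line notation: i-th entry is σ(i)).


To find σ⁻¹, swap domain and range:
σ(1) = 1 → σ⁻¹(1) = 1
σ(2) = 6 → σ⁻¹(6) = 2
σ(3) = 5 → σ⁻¹(5) = 3
σ(4) = 4 → σ⁻¹(4) = 4
σ(5) = 7 → σ⁻¹(7) = 5
σ(6) = 3 → σ⁻¹(3) = 6
σ(7) = 2 → σ⁻¹(2) = 7

σ⁻¹ = [1 7 6 4 3 2 5]


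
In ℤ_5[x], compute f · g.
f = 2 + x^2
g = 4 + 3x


Expand and collect like terms; reduce coefficients mod 5:
x^0: 2·4 = 8 ≡ 3 (mod 5)
x^1: 2·3 + 0·4 = 6 ≡ 1 (mod 5)
x^2: 0·3 + 1·4 = 4 ≡ 4 (mod 5)
x^3: 1·3 = 3 ≡ 3 (mod 5)
Result: 3 + x + 4x^2 + 3x^3

f · g = 3 + x + 4x^2 + 3x^3


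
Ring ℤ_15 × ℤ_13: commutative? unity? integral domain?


Direct product ring; commutative with unity (1,1); but (1,0)·(0,1) = (0,0) gives zero divisors, so not an integral domain
Commutative: Yes
Integral domain: No
Has unity: Yes

ℤ_15 × ℤ_13: Commutative=Yes, Unity=Yes


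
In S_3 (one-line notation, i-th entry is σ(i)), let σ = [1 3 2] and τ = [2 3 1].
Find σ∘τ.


σ∘τ: apply τ first, then σ
1 →τ 2 →σ 3
2 →τ 3 →σ 2
3 →τ 1 →σ 1

σ∘τ = [3 2 1]


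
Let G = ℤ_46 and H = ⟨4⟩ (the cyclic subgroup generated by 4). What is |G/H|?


|⟨4⟩| = n / gcd(4, 46) = 46 / 2 = 23
H is normal (ℤ_46 is abelian).
|G/H| = |G| / |H| = 46 / 23 = 2

|G/H| = 2


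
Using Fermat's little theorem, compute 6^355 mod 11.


Fermat's little theorem: if p is prime and gcd(a,p)=1, then a^(p-1) ≡ 1 (mod p)
p = 11 is prime, gcd(6,11) = 1
Reduce exponent: 355 mod 10 = 5
So 6^355 ≡ 6^5 (mod 11)
6^5 mod 11 = 10

6^355 ≡ 10 (mod 11)


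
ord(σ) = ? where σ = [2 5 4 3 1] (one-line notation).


Cycle decomposition: (1 2 5) (3 4)
Cycle lengths: 3, 2
Order = lcm(3, 2) = 6

ord(σ) = 6


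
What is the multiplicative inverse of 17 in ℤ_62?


Use the extended Euclidean algorithm to write 1 = 17·s + 62·t; then s mod 62 is the inverse.
Euclidean algorithm:
  17 = 0·62 + 17
  62 = 3·17 + 11
  17 = 1·11 + 6
  11 = 1·6 + 5
  6 = 1·5 + 1
  5 = 5·1 + 0
gcd(17,62) = 1
Back-substitution gives: 17·(11) + 62·(-3) = 1
So 17⁻¹ ≡ 11 ≡ 11 (mod 62)
Check: 17 × 11 = 187 ≡ 1 (mod 62) ✓

17⁻¹ ≡ 11 (mod 62)


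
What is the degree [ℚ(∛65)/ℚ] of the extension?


∛65 has minimal polynomial x³ - 65 (irreducible over ℚ since 65 is not a perfect cube)

[ℚ(∛65)/ℚ] = 3


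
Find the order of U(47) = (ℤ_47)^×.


U(n) is the group of units mod n; |U(n)| = φ(n)
|U(47)| = φ(47) = 46

|U(47) = (ℤ_47)^×| = 46


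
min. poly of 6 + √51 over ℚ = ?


Let α = 6 + √51. Then α - 6 = √51, so (α - 6)² = 51, giving α² - 12α - 15 = 0. Degree 2 and α ∉ ℚ, so this is the minimal polynomial.

Minimal polynomial: x² - 12x - 15


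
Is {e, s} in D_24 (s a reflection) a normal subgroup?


H = {e, s} in D_24 (s a reflection)
r·s·r⁻¹ = sr⁻² ≠ s for n ≥ 3, so {e, s} is not closed under conjugation

No, not a normal subgroup


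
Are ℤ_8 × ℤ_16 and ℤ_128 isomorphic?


Comparing ℤ_8 × ℤ_16 and ℤ_128:
gcd(8,16) = 8 ≠ 1. Max element order in ℤ_8×ℤ_16 is lcm(8,16) = 16 < 128, so it has no element of order 128

No, ℤ_8 × ℤ_16 ≇ ℤ_128


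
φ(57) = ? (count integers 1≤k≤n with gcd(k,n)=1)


Factor n: 57 = 3 × 19
φ(n) = n · ∏(1 - 1/p) over distinct primes p | n
φ(57) = 57 · (1 - 1/3) · (1 - 1/19) = 36

φ(57) = 36


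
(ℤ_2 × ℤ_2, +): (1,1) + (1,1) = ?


Operation: componentwise addition mod (2, 2)
(1,1) + (1,1) = ((a₁+b₁) mod 2, (a₂+b₂) mod 2) with a = (1,1), b = (1,1)

(1,1) + (1,1) = (0,0)


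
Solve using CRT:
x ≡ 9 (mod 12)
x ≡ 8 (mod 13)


m₁ = 12, m₂ = 13, gcd = 1, so CRT applies. M = m₁·m₂ = 156
Let M₁ = M/m₁ = 13, M₂ = M/m₂ = 12
Find y₁ ≡ M₁⁻¹ (mod m₁): 13⁻¹ ≡ 1 (mod 12)
Find y₂ ≡ M₂⁻¹ (mod m₂): 12⁻¹ ≡ 12 (mod 13)
x = a₁·M₁·y₁ + a₂·M₂·y₂ = 9·13·1 + 8·12·12 = 1269
Reduce mod 156: x ≡ 21
Check: 21 mod 12 = 9 ✓, 21 mod 13 = 8 ✓

x ≡ 21 (mod 156)


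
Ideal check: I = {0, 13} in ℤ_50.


Check ideal conditions for I = {0, 13} in ℤ_50:
(1) I is an additive subgroup? No
(2) For r ∈ ℤ_50 and a ∈ I: r·a ∈ I? No  [counterexample: r=2, a=13, r·a mod 50 = 26 ∉ I]

No, I is not an ideal of ℤ_50


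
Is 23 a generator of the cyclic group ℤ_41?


g generates ℤ_n iff gcd(g, n) = 1
gcd(23, 41) = 1
Since gcd = 1, 23 is a generator.

Yes, 23 generates ℤ_41


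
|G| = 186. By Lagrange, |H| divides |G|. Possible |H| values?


Lagrange's theorem: |H| divides |G|
|G| = 186
Divisors of 186: 1, 2, 3, 6, 31, 62, 93, 186

Possible subgroup orders: {1, 2, 3, 6, 31, 62, 93, 186}


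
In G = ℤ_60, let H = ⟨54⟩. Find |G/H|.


|⟨54⟩| = n / gcd(54, 60) = 60 / 6 = 10
H is normal (ℤ_60 is abelian).
|G/H| = |G| / |H| = 60 / 10 = 6

|G/H| = 6


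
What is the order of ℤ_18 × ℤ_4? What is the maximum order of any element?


|ℤ_18 × ℤ_4| = 18 × 4 = 72
Max element order = lcm(18,4) = 36
Cyclic? No (gcd=2)

|ℤ_18×ℤ_4| = 72, max element order = 36


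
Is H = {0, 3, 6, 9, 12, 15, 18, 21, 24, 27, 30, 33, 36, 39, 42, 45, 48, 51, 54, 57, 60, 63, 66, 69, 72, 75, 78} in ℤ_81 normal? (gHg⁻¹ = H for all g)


H = {0, 3, 6, 9, 12, 15, 18, 21, 24, 27, 30, 33, 36, 39, 42, 45, 48, 51, 54, 57, 60, 63, 66, 69, 72, 75, 78} in ℤ_81
ℤ_81 is abelian; every subgroup of an abelian group is normal

Yes, normal subgroup


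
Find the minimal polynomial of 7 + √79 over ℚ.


Let α = 7 + √79. Then α - 7 = √79, so (α - 7)² = 79, giving α² - 14α - 30 = 0. Degree 2 and α ∉ ℚ, so this is the minimal polynomial.

Minimal polynomial: x² - 14x - 30


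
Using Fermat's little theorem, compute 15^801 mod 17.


Fermat's little theorem: if p is prime and gcd(a,p)=1, then a^(p-1) ≡ 1 (mod p)
p = 17 is prime, gcd(15,17) = 1
Reduce exponent: 801 mod 16 = 1
So 15^801 ≡ 15^1 (mod 17)
15^1 mod 17 = 15

15^801 ≡ 15 (mod 17)


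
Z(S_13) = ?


Z(G) = {g ∈ G | gx = xg for all x ∈ G}
S_n is non-abelian for n ≥ 3; Z(S_13) is trivial

Z(S_13) = {e}


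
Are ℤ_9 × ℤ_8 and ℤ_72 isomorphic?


Comparing ℤ_9 × ℤ_8 and ℤ_72:
gcd(9,8) = 1, so ℤ_9 × ℤ_8 ≅ ℤ_72 (CRT)

Yes, ℤ_9 × ℤ_8 ≅ ℤ_72


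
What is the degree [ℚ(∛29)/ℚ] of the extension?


∛29 has minimal polynomial x³ - 29 (irreducible over ℚ since 29 is not a perfect cube)

[ℚ(∛29)/ℚ] = 3


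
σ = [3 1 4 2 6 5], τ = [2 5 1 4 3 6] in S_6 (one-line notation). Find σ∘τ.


σ∘τ: apply τ first, then σ
1 →τ 2 →σ 1
2 →τ 5 →σ 6
3 →τ 1 →σ 3
4 →τ 4 →σ 2
5 →τ 3 →σ 4
6 →τ 6 →σ 5

σ∘τ = [1 6 3 2 4 5]


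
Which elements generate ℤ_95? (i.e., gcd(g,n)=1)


g generates ℤ_n iff gcd(g,n) = 1
Prime factors of 95: 5, 19
Generators are g ∈ {1,...,94} not divisible by any of these primes.
Generators: {1, 2, 3, 4, 6, 7, 8, 9, 11, 12, 13, 14, 16, 17, 18, 21, 22, 23, 24, 26, 27, 28, 29, 31, 32, 33, 34, 36, 37, 39, 41, 42, 43, 44, 46, 47, 48, 49, 51, 52, 53, 54, 56, 58, 59, 61, 62, 63, 64, 66, 67, 68, 69, 71, 72, 73, 74, 77, 78, 79, 81, 82, 83, 84, 86, 87, 88, 89, 91, 92, 93, 94}
Number of generators = φ(95) = 72

Generators of ℤ_95 = {1, 2, 3, 4, 6, 7, 8, 9, 11, 12, 13, 14, 16, 17, 18, 21, 22, 23, 24, 26, 27, 28, 29, 31, 32, 33, 34, 36, 37, 39, 41, 42, 43, 44, 46, 47, 48, 49, 51, 52, 53, 54, 56, 58, 59, 61, 62, 63, 64, 66, 67, 68, 69, 71, 72, 73, 74, 77, 78, 79, 81, 82, 83, 84, 86, 87, 88, 89, 91, 92, 93, 94}


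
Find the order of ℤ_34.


ℤ_n has n elements.

|ℤ_34| = 34


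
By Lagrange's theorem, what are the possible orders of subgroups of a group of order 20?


Lagrange's theorem: |H| divides |G|
|G| = 20
Divisors of 20: 1, 2, 4, 5, 10, 20

Possible subgroup orders: {1, 2, 4, 5, 10, 20}


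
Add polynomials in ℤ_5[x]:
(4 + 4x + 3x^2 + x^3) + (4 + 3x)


Add coefficients mod 5:
x^0: 4 + 4 = 3 (mod 5)
x^1: 4 + 3 = 2 (mod 5)
x^2: 3 + 0 = 3 (mod 5)
x^3: 1 + 0 = 1 (mod 5)
Result: 3 + 2x + 3x^2 + x^3

f + g = 3 + 2x + 3x^2 + x^3


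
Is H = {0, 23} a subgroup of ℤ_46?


Subgroup test for H = {0, 23} in (ℤ_46, +):
(1) 0 ∈ H? Yes
(2) Closure: for all a,b ∈ H, (a+b) mod 46 ∈ H? Yes
(3) Inverses: for all a ∈ H, -a mod 46 ∈ H? Yes

Yes, H is a subgroup of ℤ_46


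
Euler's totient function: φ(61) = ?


Factor n: 61 = 61
φ(n) = n · ∏(1 - 1/p) over distinct primes p | n
φ(61) = 61 · (1 - 1/61) = 60

φ(61) = 60


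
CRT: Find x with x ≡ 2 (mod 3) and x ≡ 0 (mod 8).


m₁ = 3, m₂ = 8, gcd = 1, so CRT applies. M = m₁·m₂ = 24
Let M₁ = M/m₁ = 8, M₂ = M/m₂ = 3
Find y₁ ≡ M₁⁻¹ (mod m₁): 8⁻¹ ≡ 2 (mod 3)
Find y₂ ≡ M₂⁻¹ (mod m₂): 3⁻¹ ≡ 3 (mod 8)
x = a₁·M₁·y₁ + a₂·M₂·y₂ = 2·8·2 + 0·3·3 = 32
Reduce mod 24: x ≡ 8
Check: 8 mod 3 = 2 ✓, 8 mod 8 = 0 ✓

x ≡ 8 (mod 24)


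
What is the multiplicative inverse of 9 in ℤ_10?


Use the extended Euclidean algorithm to write 1 = 9·s + 10·t; then s mod 10 is the inverse.
Euclidean algorithm:
  9 = 0·10 + 9
  10 = 1·9 + 1
  9 = 9·1 + 0
gcd(9,10) = 1
Back-substitution gives: 9·(-1) + 10·(1) = 1
So 9⁻¹ ≡ -1 ≡ 9 (mod 10)
Check: 9 × 9 = 81 ≡ 1 (mod 10) ✓

9⁻¹ ≡ 9 (mod 10)


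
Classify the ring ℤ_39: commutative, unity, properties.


ℤ_39 is a commutative ring with unity 1; 39 = 3×13 is composite, so 3·13 ≡ 0 gives zero divisors (not an integral domain)
Commutative: Yes
Integral domain: No
Has unity: Yes

ℤ_39: Commutative=Yes, Unity=Yes


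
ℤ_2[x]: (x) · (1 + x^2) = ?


Expand and collect like terms; reduce coefficients mod 2:
x^0: 0·1 = 0 ≡ 0 (mod 2)
x^1: 0·0 + 1·1 = 1 ≡ 1 (mod 2)
x^2: 0·1 + 1·0 = 0 ≡ 0 (mod 2)
x^3: 1·1 = 1 ≡ 1 (mod 2)
Result: x + x^3

f · g = x + x^3


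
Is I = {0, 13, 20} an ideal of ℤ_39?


Check ideal conditions for I = {0, 13, 20} in ℤ_39:
(1) I is an additive subgroup? No
(2) For r ∈ ℤ_39 and a ∈ I: r·a ∈ I? No  [counterexample: r=2, a=13, r·a mod 39 = 26 ∉ I]

No, I is not an ideal of ℤ_39


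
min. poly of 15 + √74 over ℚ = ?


Let α = 15 + √74. Then α - 15 = √74, so (α - 15)² = 74, giving α² - 30α + 151 = 0. Degree 2 and α ∉ ℚ, so this is the minimal polynomial.

Minimal polynomial: x² - 30x + 151


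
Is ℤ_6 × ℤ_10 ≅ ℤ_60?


Comparing ℤ_6 × ℤ_10 and ℤ_60:
gcd(6,10) = 2 ≠ 1. Max element order in ℤ_6×ℤ_10 is lcm(6,10) = 30 < 60, so it has no element of order 60

No, ℤ_6 × ℤ_10 ≇ ℤ_60


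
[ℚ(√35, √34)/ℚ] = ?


[ℚ(√35,√34):ℚ] = [ℚ(√35,√34):ℚ(√35)]·[ℚ(√35):ℚ] = 2·2 = 4

[ℚ(√35, √34)/ℚ] = 4


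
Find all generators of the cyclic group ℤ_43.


g generates ℤ_n iff gcd(g,n) = 1
Prime factors of 43: 43
Generators are g ∈ {1,...,42} not divisible by any of these primes.
Generators: {1, 2, 3, 4, 5, 6, 7, 8, 9, 10, 11, 12, 13, 14, 15, 16, 17, 18, 19, 20, 21, 22, 23, 24, 25, 26, 27, 28, 29, 30, 31, 32, 33, 34, 35, 36, 37, 38, 39, 40, 41, 42}
Number of generators = φ(43) = 42

Generators of ℤ_43 = {1, 2, 3, 4, 5, 6, 7, 8, 9, 10, 11, 12, 13, 14, 15, 16, 17, 18, 19, 20, 21, 22, 23, 24, 25, 26, 27, 28, 29, 30, 31, 32, 33, 34, 35, 36, 37, 38, 39, 40, 41, 42}


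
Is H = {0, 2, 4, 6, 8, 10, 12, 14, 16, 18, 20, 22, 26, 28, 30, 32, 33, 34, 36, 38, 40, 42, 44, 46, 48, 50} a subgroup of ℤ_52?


Subgroup test for H = {0, 2, 4, 6, 8, 10, 12, 14, 16, 18, 20, 22, 26, 28, 30, 32, 33, 34, 36, 38, 40, 42, 44, 46, 48, 50} in (ℤ_52, +):
(1) 0 ∈ H? Yes
(2) Closure: for all a,b ∈ H, (a+b) mod 52 ∈ H? No  [counterexample: 2 + 22 = 24 ∉ H]
(3) Inverses: for all a ∈ H, -a mod 52 ∈ H? No

No, H is not a subgroup of ℤ_52


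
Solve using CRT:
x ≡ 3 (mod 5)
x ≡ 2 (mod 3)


m₁ = 5, m₂ = 3, gcd = 1, so CRT applies. M = m₁·m₂ = 15
Let M₁ = M/m₁ = 3, M₂ = M/m₂ = 5
Find y₁ ≡ M₁⁻¹ (mod m₁): 3⁻¹ ≡ 2 (mod 5)
Find y₂ ≡ M₂⁻¹ (mod m₂): 5⁻¹ ≡ 2 (mod 3)
x = a₁·M₁·y₁ + a₂·M₂·y₂ = 3·3·2 + 2·5·2 = 38
Reduce mod 15: x ≡ 8
Check: 8 mod 5 = 3 ✓, 8 mod 3 = 2 ✓

x ≡ 8 (mod 15)


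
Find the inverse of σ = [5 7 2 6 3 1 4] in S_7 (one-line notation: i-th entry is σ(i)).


To find σ⁻¹, swap domain and range:
σ(1) = 5 → σ⁻¹(5) = 1
σ(2) = 7 → σ⁻¹(7) = 2
σ(3) = 2 → σ⁻¹(2) = 3
σ(4) = 6 → σ⁻¹(6) = 4
σ(5) = 3 → σ⁻¹(3) = 5
σ(6) = 1 → σ⁻¹(1) = 6
σ(7) = 4 → σ⁻¹(4) = 7

σ⁻¹ = [6 3 5 7 1 4 2]
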